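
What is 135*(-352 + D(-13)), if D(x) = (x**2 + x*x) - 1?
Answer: -2025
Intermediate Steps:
D(x) = -1 + 2*x**2 (D(x) = (x**2 + x**2) - 1 = 2*x**2 - 1 = -1 + 2*x**2)
135*(-352 + D(-13)) = 135*(-352 + (-1 + 2*(-13)**2)) = 135*(-352 + (-1 + 2*169)) = 135*(-352 + (-1 + 338)) = 135*(-352 + 337) = 135*(-15) = -2025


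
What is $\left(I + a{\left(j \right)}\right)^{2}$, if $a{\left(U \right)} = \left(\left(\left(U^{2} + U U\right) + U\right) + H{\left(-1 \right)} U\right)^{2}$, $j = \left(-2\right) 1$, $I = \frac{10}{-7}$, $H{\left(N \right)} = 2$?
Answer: $\frac{324}{49} \approx 6.6122$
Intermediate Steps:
$I = - \frac{10}{7}$ ($I = 10 \left(- \frac{1}{7}\right) = - \frac{10}{7} \approx -1.4286$)
$j = -2$
$a{\left(U \right)} = \left(2 U^{2} + 3 U\right)^{2}$ ($a{\left(U \right)} = \left(\left(\left(U^{2} + U U\right) + U\right) + 2 U\right)^{2} = \left(\left(\left(U^{2} + U^{2}\right) + U\right) + 2 U\right)^{2} = \left(\left(2 U^{2} + U\right) + 2 U\right)^{2} = \left(\left(U + 2 U^{2}\right) + 2 U\right)^{2} = \left(2 U^{2} + 3 U\right)^{2}$)
$\left(I + a{\left(j \right)}\right)^{2} = \left(- \frac{10}{7} + \left(-2\right)^{2} \left(3 + 2 \left(-2\right)\right)^{2}\right)^{2} = \left(- \frac{10}{7} + 4 \left(3 - 4\right)^{2}\right)^{2} = \left(- \frac{10}{7} + 4 \left(-1\right)^{2}\right)^{2} = \left(- \frac{10}{7} + 4 \cdot 1\right)^{2} = \left(- \frac{10}{7} + 4\right)^{2} = \left(\frac{18}{7}\right)^{2} = \frac{324}{49}$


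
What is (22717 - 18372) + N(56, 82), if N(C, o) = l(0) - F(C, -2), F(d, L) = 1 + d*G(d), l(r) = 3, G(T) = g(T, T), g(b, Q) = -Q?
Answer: 7483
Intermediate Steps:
G(T) = -T
F(d, L) = 1 - d**2 (F(d, L) = 1 + d*(-d) = 1 - d**2)
N(C, o) = 2 + C**2 (N(C, o) = 3 - (1 - C**2) = 3 + (-1 + C**2) = 2 + C**2)
(22717 - 18372) + N(56, 82) = (22717 - 18372) + (2 + 56**2) = 4345 + (2 + 3136) = 4345 + 3138 = 7483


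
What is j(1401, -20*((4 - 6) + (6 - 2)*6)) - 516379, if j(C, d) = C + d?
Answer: -515418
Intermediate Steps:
j(1401, -20*((4 - 6) + (6 - 2)*6)) - 516379 = (1401 - 20*((4 - 6) + (6 - 2)*6)) - 516379 = (1401 - 20*(-2 + 4*6)) - 516379 = (1401 - 20*(-2 + 24)) - 516379 = (1401 - 20*22) - 516379 = (1401 - 440) - 516379 = 961 - 516379 = -515418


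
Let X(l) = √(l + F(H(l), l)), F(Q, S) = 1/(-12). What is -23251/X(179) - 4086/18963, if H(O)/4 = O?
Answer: -454/2107 - 46502*√6441/2147 ≈ -1738.5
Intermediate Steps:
H(O) = 4*O
F(Q, S) = -1/12
X(l) = √(-1/12 + l) (X(l) = √(l - 1/12) = √(-1/12 + l))
-23251/X(179) - 4086/18963 = -23251*6/√(-3 + 36*179) - 4086/18963 = -23251*6/√(-3 + 6444) - 4086*1/18963 = -23251*2*√6441/2147 - 454/2107 = -46502*√6441/2147 - 454/2107 = -454/2107 - 46502*√6441/2147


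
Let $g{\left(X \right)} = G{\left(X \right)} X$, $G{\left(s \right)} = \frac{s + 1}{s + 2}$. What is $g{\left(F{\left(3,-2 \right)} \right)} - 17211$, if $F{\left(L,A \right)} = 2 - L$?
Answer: $-17211$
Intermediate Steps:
$G{\left(s \right)} = \frac{1 + s}{2 + s}$
$g{\left(X \right)} = \frac{X \left(1 + X\right)}{2 + X}$ ($g{\left(X \right)} = \frac{1 + X}{2 + X} X = \frac{X \left(1 + X\right)}{2 + X}$)
$g{\left(F{\left(3,-2 \right)} \right)} - 17211 = \frac{\left(2 - 3\right) \left(1 + \left(2 - 3\right)\right)}{2 + \left(2 - 3\right)} - 17211 = - \frac{1 - 1}{2 - 1} - 17211 = \left(-1\right) 1^{-1} \cdot 0 - 17211 = \left(-1\right) 1 \cdot 0 - 17211 = 0 - 17211 = -17211$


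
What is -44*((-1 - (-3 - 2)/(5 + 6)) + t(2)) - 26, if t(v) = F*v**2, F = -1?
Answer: 174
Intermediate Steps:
t(v) = -v**2
-44*((-1 - (-3 - 2)/(5 + 6)) + t(2)) - 26 = -44*((-1 - (-3 - 2)/(5 + 6)) - 1*2**2) - 26 = -44*((-1 - (-5)/11) - 1*4) - 26 = -44*((-1 - (-5)/11) - 4) - 26 = -44*((-1 - 1*(-5/11)) - 4) - 26 = -44*((-1 + 5/11) - 4) - 26 = -44*(-6/11 - 4) - 26 = -44*(-50/11) - 26 = 200 - 26 = 174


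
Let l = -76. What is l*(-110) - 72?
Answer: 8288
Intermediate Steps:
l*(-110) - 72 = -76*(-110) - 72 = 8360 - 72 = 8288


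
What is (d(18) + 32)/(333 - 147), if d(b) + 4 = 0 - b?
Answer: 5/93 ≈ 0.053763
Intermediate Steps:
d(b) = -4 - b (d(b) = -4 + (0 - b) = -4 - b)
(d(18) + 32)/(333 - 147) = ((-4 - 1*18) + 32)/(333 - 147) = ((-4 - 18) + 32)/186 = (-22 + 32)*(1/186) = 10*(1/186) = 5/93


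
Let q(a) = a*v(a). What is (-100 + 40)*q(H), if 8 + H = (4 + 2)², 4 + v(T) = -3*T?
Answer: 147840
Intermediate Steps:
v(T) = -4 - 3*T
H = 28 (H = -8 + (4 + 2)² = -8 + 6² = -8 + 36 = 28)
q(a) = a*(-4 - 3*a)
(-100 + 40)*q(H) = (-100 + 40)*(-1*28*(4 + 3*28)) = -(-60)*28*(4 + 84) = -(-60)*28*88 = -60*(-2464) = 147840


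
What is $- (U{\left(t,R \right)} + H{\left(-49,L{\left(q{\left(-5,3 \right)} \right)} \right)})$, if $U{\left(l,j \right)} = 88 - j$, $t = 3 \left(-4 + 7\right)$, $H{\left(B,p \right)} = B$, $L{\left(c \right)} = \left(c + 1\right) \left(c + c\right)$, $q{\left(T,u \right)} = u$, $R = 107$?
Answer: $68$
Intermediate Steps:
$L{\left(c \right)} = 2 c \left(1 + c\right)$ ($L{\left(c \right)} = \left(1 + c\right) 2 c = 2 c \left(1 + c\right)$)
$t = 9$ ($t = 3 \cdot 3 = 9$)
$- (U{\left(t,R \right)} + H{\left(-49,L{\left(q{\left(-5,3 \right)} \right)} \right)}) = - (\left(88 - 107\right) - 49) = - (-19 - 49) = \left(-1\right) \left(-68\right) = 68$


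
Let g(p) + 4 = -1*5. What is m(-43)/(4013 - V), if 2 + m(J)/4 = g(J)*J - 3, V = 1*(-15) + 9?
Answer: 1528/4019 ≈ 0.38019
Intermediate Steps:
g(p) = -9 (g(p) = -4 - 1*5 = -4 - 5 = -9)
V = -6 (V = -15 + 9 = -6)
m(J) = -20 - 36*J (m(J) = -8 + 4*(-9*J - 3) = -8 + 4*(-3 - 9*J) = -8 + (-12 - 36*J) = -20 - 36*J)
m(-43)/(4013 - V) = (-20 - 36*(-43))/(4013 - 1*(-6)) = (-20 + 1548)/(4013 + 6) = 1528/4019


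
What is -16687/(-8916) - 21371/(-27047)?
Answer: 14927375/5608164 ≈ 2.6617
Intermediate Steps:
-16687/(-8916) - 21371/(-27047) = -16687*(-1/8916) - 21371*(-1/27047) = 16687/8916 + 497/629 = 14927375/5608164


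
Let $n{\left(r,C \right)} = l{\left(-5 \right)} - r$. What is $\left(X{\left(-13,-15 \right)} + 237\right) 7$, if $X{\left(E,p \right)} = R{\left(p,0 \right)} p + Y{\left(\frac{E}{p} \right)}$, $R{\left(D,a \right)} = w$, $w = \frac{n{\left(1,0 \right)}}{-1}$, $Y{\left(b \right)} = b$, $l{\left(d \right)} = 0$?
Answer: $\frac{23401}{15} \approx 1560.1$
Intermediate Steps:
$n{\left(r,C \right)} = - r$ ($n{\left(r,C \right)} = 0 - r = - r$)
$w = 1$ ($w = \frac{\left(-1\right) 1}{-1} = \left(-1\right) \left(-1\right) = 1$)
$R{\left(D,a \right)} = 1$
$X{\left(E,p \right)} = p + \frac{E}{p}$ ($X{\left(E,p \right)} = 1 p + \frac{E}{p} = p + \frac{E}{p}$)
$\left(X{\left(-13,-15 \right)} + 237\right) 7 = \left(\left(-15 - \frac{13}{-15}\right) + 237\right) 7 = \left(\left(-15 - - \frac{13}{15}\right) + 237\right) 7 = \left(\left(-15 + \frac{13}{15}\right) + 237\right) 7 = \left(- \frac{212}{15} + 237\right) 7 = \frac{3343}{15} \cdot 7 = \frac{23401}{15}$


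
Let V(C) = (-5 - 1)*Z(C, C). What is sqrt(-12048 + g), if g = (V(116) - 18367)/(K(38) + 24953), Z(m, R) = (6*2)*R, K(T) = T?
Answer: I*sqrt(7525247110417)/24991 ≈ 109.77*I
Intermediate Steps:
Z(m, R) = 12*R
V(C) = -72*C (V(C) = (-5 - 1)*(12*C) = -72*C)
g = -26719/24991 (g = (-72*116 - 18367)/(38 + 24953) = (-8352 - 18367)/24991 = -26719*1/24991 = -26719/24991 ≈ -1.0691)
sqrt(-12048 + g) = sqrt(-12048 - 26719/24991) = sqrt(-301118287/24991) = I*sqrt(7525247110417)/24991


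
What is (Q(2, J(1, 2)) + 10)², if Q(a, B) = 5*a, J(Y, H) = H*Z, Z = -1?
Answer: 400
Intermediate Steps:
J(Y, H) = -H (J(Y, H) = H*(-1) = -H)
(Q(2, J(1, 2)) + 10)² = (5*2 + 10)² = (10 + 10)² = 20² = 400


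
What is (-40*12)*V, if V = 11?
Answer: -5280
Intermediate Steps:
(-40*12)*V = -40*12*11 = -480*11 = -5280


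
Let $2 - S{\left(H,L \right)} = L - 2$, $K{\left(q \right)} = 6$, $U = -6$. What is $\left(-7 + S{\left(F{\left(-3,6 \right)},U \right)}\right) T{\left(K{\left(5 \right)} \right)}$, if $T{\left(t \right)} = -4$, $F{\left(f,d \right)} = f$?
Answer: $-12$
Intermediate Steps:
$S{\left(H,L \right)} = 4 - L$ ($S{\left(H,L \right)} = 2 - \left(L - 2\right) = 2 - \left(-2 + L\right) = 4 - L$)
$\left(-7 + S{\left(F{\left(-3,6 \right)},U \right)}\right) T{\left(K{\left(5 \right)} \right)} = \left(-7 + \left(4 - -6\right)\right) \left(-4\right) = \left(-7 + \left(4 + 6\right)\right) \left(-4\right) = \left(-7 + 10\right) \left(-4\right) = 3 \left(-4\right) = -12$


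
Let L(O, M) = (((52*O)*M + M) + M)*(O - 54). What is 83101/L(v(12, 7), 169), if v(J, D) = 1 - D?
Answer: 83101/3143400 ≈ 0.026437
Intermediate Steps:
L(O, M) = (-54 + O)*(2*M + 52*M*O) (L(O, M) = ((52*M*O + M) + M)*(-54 + O) = ((M + 52*M*O) + M)*(-54 + O) = (2*M + 52*M*O)*(-54 + O) = (-54 + O)*(2*M + 52*M*O))
83101/L(v(12, 7), 169) = 83101/((2*169*(-54 - 1403*(1 - 1*7) + 26*(1 - 1*7)²))) = 83101/((2*169*(-54 - 1403*(1 - 7) + 26*(1 - 7)²))) = 83101/((2*169*(-54 - 1403*(-6) + 26*(-6)²))) = 83101/((2*169*(-54 + 8418 + 26*36))) = 83101/((2*169*(-54 + 8418 + 936))) = 83101/((2*169*9300)) = 83101/3143400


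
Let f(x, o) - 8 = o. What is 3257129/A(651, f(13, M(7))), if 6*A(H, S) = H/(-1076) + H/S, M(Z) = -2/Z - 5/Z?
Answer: 7009341608/33139 ≈ 2.1151e+5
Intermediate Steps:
M(Z) = -7/Z
f(x, o) = 8 + o
A(H, S) = -H/6456 + H/(6*S) (A(H, S) = (H/(-1076) + H/S)/6 = (H*(-1/1076) + H/S)/6 = (-H/1076 + H/S)/6 = -H/6456 + H/(6*S))
3257129/A(651, f(13, M(7))) = 3257129/(((1/6456)*651*(1076 - (8 - 7/7))/(8 - 7/7))) = 3257129/(((1/6456)*651*(1076 - (8 - 7*⅐))/(8 - 7*⅐))) = 3257129/(((1/6456)*651*(1076 - (8 - 1))/(8 - 1))) = 3257129/(((1/6456)*651*(1076 - 1*7)/7)) = 3257129/(((1/6456)*651*(⅐)*(1076 - 7))) = 3257129/(((1/6456)*651*(⅐)*1069)) = 3257129/(33139/2152) = 3257129*(2152/33139) = 7009341608/33139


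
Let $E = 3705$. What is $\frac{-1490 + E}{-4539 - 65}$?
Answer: $- \frac{2215}{4604} \approx -0.4811$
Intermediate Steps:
$\frac{-1490 + E}{-4539 - 65} = \frac{-1490 + 3705}{-4539 - 65} = \frac{2215}{-4604} = 2215 \left(- \frac{1}{4604}\right) = - \frac{2215}{4604}$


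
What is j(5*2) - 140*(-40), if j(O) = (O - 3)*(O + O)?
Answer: 5740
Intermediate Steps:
j(O) = 2*O*(-3 + O) (j(O) = (-3 + O)*(2*O) = 2*O*(-3 + O))
j(5*2) - 140*(-40) = 2*(5*2)*(-3 + 5*2) - 140*(-40) = 2*10*(-3 + 10) + 5600 = 2*10*7 + 5600 = 140 + 5600 = 5740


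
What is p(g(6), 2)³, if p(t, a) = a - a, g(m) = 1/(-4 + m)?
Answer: 0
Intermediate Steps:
p(t, a) = 0
p(g(6), 2)³ = 0³ = 0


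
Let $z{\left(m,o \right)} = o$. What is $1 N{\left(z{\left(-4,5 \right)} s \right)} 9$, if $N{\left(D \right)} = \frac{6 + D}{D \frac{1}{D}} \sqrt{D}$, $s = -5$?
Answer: $- 855 i \approx - 855.0 i$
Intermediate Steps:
$N{\left(D \right)} = \sqrt{D} \left(6 + D\right)$ ($N{\left(D \right)} = \frac{6 + D}{1} \sqrt{D} = \left(6 + D\right) 1 \sqrt{D} = \left(6 + D\right) \sqrt{D} = \sqrt{D} \left(6 + D\right)$)
$1 N{\left(z{\left(-4,5 \right)} s \right)} 9 = 1 \sqrt{5 \left(-5\right)} \left(6 + 5 \left(-5\right)\right) 9 = 1 \sqrt{-25} \left(6 - 25\right) 9 = 1 \cdot 5 i \left(-19\right) 9 = 1 \left(- 95 i\right) 9 = - 95 i 9 = - 855 i$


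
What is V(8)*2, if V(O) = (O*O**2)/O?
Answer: 128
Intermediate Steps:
V(O) = O**2 (V(O) = O**3/O = O**2)
V(8)*2 = 8**2*2 = 64*2 = 128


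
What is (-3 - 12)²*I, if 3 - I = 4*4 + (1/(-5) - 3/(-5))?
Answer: -3015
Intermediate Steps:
I = -67/5 (I = 3 - (4*4 + (1/(-5) - 3/(-5))) = 3 - (16 + (1*(-⅕) - 3*(-⅕))) = 3 - (16 + (-⅕ + ⅗)) = 3 - (16 + ⅖) = 3 - 1*82/5 = 3 - 82/5 = -67/5 ≈ -13.400)
(-3 - 12)²*I = (-3 - 12)²*(-67/5) = (-15)²*(-67/5) = 225*(-67/5) = -3015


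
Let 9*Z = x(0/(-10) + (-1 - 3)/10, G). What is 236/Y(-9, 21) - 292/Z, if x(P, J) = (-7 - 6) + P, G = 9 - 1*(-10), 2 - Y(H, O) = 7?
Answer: 49888/335 ≈ 148.92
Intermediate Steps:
Y(H, O) = -5 (Y(H, O) = 2 - 1*7 = 2 - 7 = -5)
G = 19 (G = 9 + 10 = 19)
x(P, J) = -13 + P
Z = -67/45 (Z = (-13 + (0/(-10) + (-1 - 3)/10))/9 = (-13 + (0*(-⅒) - 4*⅒))/9 = (-13 + (0 - ⅖))/9 = (-13 - ⅖)/9 = (⅑)*(-67/5) = -67/45 ≈ -1.4889)
236/Y(-9, 21) - 292/Z = 236/(-5) - 292/(-67/45) = 236*(-⅕) - 292*(-45/67) = -236/5 + 13140/67 = 49888/335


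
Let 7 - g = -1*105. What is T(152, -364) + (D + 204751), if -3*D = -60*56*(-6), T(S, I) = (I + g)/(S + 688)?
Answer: 1980307/10 ≈ 1.9803e+5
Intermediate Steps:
g = 112 (g = 7 - (-1)*105 = 7 - 1*(-105) = 7 + 105 = 112)
T(S, I) = (112 + I)/(688 + S) (T(S, I) = (I + 112)/(S + 688) = (112 + I)/(688 + S))
D = -6720 (D = -(-60*56)*(-6)/3 = -(-1120)*(-6) = -1/3*20160 = -6720)
T(152, -364) + (D + 204751) = (112 - 364)/(688 + 152) + (-6720 + 204751) = -252/840 + 198031 = (1/840)*(-252) + 198031 = -3/10 + 198031 = 1980307/10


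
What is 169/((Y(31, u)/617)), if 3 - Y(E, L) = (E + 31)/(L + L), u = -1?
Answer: 104273/34 ≈ 3066.9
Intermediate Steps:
Y(E, L) = 3 - (31 + E)/(2*L) (Y(E, L) = 3 - (E + 31)/(L + L) = 3 - (31 + E)/(2*L))
169/((Y(31, u)/617)) = 169/((((½)*(-31 - 1*31 + 6*(-1))/(-1))/617)) = 169/((((½)*(-1)*(-31 - 31 - 6))*(1/617))) = 169/((((½)*(-1)*(-68))*(1/617))) = 169/((34*(1/617))) = 169/(34/617) = 169*(617/34) = 104273/34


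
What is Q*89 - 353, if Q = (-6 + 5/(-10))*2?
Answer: -1510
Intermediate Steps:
Q = -13 (Q = (-6 + 5*(-⅒))*2 = (-6 - ½)*2 = -13/2*2 = -13)
Q*89 - 353 = -13*89 - 353 = -1157 - 353 = -1510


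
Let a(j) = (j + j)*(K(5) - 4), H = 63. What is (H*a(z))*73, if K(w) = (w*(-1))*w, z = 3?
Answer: -800226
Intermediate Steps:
K(w) = -w² (K(w) = (-w)*w = -w²)
a(j) = -58*j (a(j) = (j + j)*(-1*5² - 4) = (2*j)*(-1*25 - 4) = (2*j)*(-25 - 4) = (2*j)*(-29) = -58*j)
(H*a(z))*73 = (63*(-58*3))*73 = (63*(-174))*73 = -10962*73 = -800226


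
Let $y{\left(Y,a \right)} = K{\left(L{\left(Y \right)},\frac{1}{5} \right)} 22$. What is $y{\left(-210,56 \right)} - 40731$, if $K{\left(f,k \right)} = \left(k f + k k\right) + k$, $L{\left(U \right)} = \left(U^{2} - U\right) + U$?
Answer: $\frac{3832857}{25} \approx 1.5331 \cdot 10^{5}$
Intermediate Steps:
$L{\left(U \right)} = U^{2}$
$K{\left(f,k \right)} = k + k^{2} + f k$ ($K{\left(f,k \right)} = \left(f k + k^{2}\right) + k = \left(k^{2} + f k\right) + k = k + k^{2} + f k$)
$y{\left(Y,a \right)} = \frac{132}{25} + \frac{22 Y^{2}}{5}$ ($y{\left(Y,a \right)} = \frac{1 + Y^{2} + \frac{1}{5}}{5} \cdot 22 = \frac{\frac{6}{5} + Y^{2}}{5} \cdot 22 = \left(\frac{6}{25} + \frac{Y^{2}}{5}\right) 22 = \frac{132}{25} + \frac{22 Y^{2}}{5}$)
$y{\left(-210,56 \right)} - 40731 = \left(\frac{132}{25} + \frac{22 \left(-210\right)^{2}}{5}\right) - 40731 = \left(\frac{132}{25} + \frac{22}{5} \cdot 44100\right) - 40731 = \left(\frac{132}{25} + 194040\right) - 40731 = \frac{4851132}{25} - 40731 = \frac{3832857}{25}$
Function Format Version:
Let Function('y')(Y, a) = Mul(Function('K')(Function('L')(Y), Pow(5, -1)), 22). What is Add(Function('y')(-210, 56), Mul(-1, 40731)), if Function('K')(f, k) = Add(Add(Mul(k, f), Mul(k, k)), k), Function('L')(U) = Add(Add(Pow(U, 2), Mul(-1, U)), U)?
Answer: Rational(3832857, 25) ≈ 1.5331e+5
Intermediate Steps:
Function('L')(U) = Pow(U, 2)
Function('K')(f, k) = Add(k, Pow(k, 2), Mul(f, k)) (Function('K')(f, k) = Add(Add(Mul(f, k), Pow(k, 2)), k) = Add(Add(Pow(k, 2), Mul(f, k)), k) = Add(k, Pow(k, 2), Mul(f, k)))
Function('y')(Y, a) = Add(Rational(132, 25), Mul(Rational(22, 5), Pow(Y, 2))) (Function('y')(Y, a) = Mul(Mul(Pow(5, -1), Add(1, Pow(Y, 2), Pow(5, -1))), 22) = Mul(Mul(Rational(1, 5), Add(1, Pow(Y, 2), Rational(1, 5))), 22) = Mul(Mul(Rational(1, 5), Add(Rational(6, 5), Pow(Y, 2))), 22) = Mul(Add(Rational(6, 25), Mul(Rational(1, 5), Pow(Y, 2))), 22) = Add(Rational(132, 25), Mul(Rational(22, 5), Pow(Y, 2))))
Add(Function('y')(-210, 56), Mul(-1, 40731)) = Add(Add(Rational(132, 25), Mul(Rational(22, 5), Pow(-210, 2))), Mul(-1, 40731)) = Add(Add(Rational(132, 25), Mul(Rational(22, 5), 44100)), -40731) = Add(Add(Rational(132, 25), 194040), -40731) = Add(Rational(4851132, 25), -40731) = Rational(3832857, 25)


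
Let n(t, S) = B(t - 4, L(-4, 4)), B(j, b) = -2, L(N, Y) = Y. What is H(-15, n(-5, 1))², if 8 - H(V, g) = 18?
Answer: 100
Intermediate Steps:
n(t, S) = -2
H(V, g) = -10 (H(V, g) = 8 - 1*18 = 8 - 18 = -10)
H(-15, n(-5, 1))² = (-10)² = 100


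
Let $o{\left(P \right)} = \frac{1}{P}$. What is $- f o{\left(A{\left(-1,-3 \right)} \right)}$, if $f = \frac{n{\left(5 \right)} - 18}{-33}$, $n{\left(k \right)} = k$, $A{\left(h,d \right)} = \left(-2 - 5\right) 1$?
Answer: $\frac{13}{231} \approx 0.056277$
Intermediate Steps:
$A{\left(h,d \right)} = -7$ ($A{\left(h,d \right)} = \left(-7\right) 1 = -7$)
$f = \frac{13}{33}$ ($f = \frac{5 - 18}{-33} = \left(5 - 18\right) \left(- \frac{1}{33}\right) = \left(-13\right) \left(- \frac{1}{33}\right) = \frac{13}{33} \approx 0.39394$)
$- f o{\left(A{\left(-1,-3 \right)} \right)} = \frac{\left(-1\right) \frac{13}{33}}{-7} = \left(- \frac{13}{33}\right) \left(- \frac{1}{7}\right) = \frac{13}{231}$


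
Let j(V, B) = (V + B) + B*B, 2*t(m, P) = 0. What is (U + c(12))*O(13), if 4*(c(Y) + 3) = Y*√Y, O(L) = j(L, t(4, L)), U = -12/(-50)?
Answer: -897/25 + 78*√3 ≈ 99.220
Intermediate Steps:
t(m, P) = 0 (t(m, P) = (½)*0 = 0)
U = 6/25 (U = -12*(-1/50) = 6/25 ≈ 0.24000)
j(V, B) = B + V + B² (j(V, B) = (B + V) + B² = B + V + B²)
O(L) = L (O(L) = 0 + L + 0² = 0 + L + 0 = L)
c(Y) = -3 + Y^(3/2)/4 (c(Y) = -3 + (Y*√Y)/4 = -3 + Y^(3/2)/4)
(U + c(12))*O(13) = (6/25 + (-3 + 12^(3/2)/4))*13 = (6/25 + (-3 + (24*√3)/4))*13 = (6/25 + (-3 + 6*√3))*13 = (-69/25 + 6*√3)*13 = -897/25 + 78*√3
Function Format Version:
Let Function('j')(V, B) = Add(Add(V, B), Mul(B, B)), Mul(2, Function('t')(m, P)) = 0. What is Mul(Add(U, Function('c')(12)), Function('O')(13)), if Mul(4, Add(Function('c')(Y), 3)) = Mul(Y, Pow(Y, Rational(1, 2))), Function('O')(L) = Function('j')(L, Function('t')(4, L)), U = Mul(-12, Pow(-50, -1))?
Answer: Add(Rational(-897, 25), Mul(78, Pow(3, Rational(1, 2)))) ≈ 99.220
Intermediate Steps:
Function('t')(m, P) = 0 (Function('t')(m, P) = Mul(Rational(1, 2), 0) = 0)
U = Rational(6, 25) (U = Mul(-12, Rational(-1, 50)) = Rational(6, 25) ≈ 0.24000)
Function('j')(V, B) = Add(B, V, Pow(B, 2)) (Function('j')(V, B) = Add(Add(B, V), Pow(B, 2)) = Add(B, V, Pow(B, 2)))
Function('O')(L) = L (Function('O')(L) = Add(0, L, Pow(0, 2)) = Add(0, L, 0) = L)
Function('c')(Y) = Add(-3, Mul(Rational(1, 4), Pow(Y, Rational(3, 2)))) (Function('c')(Y) = Add(-3, Mul(Rational(1, 4), Mul(Y, Pow(Y, Rational(1, 2))))) = Add(-3, Mul(Rational(1, 4), Pow(Y, Rational(3, 2)))))
Mul(Add(U, Function('c')(12)), Function('O')(13)) = Mul(Add(Rational(6, 25), Add(-3, Mul(Rational(1, 4), Pow(12, Rational(3, 2))))), 13) = Mul(Add(Rational(6, 25), Add(-3, Mul(Rational(1, 4), Mul(24, Pow(3, Rational(1, 2)))))), 13) = Mul(Add(Rational(6, 25), Add(-3, Mul(6, Pow(3, Rational(1, 2))))), 13) = Mul(Add(Rational(-69, 25), Mul(6, Pow(3, Rational(1, 2)))), 13) = Add(Rational(-897, 25), Mul(78, Pow(3, Rational(1, 2))))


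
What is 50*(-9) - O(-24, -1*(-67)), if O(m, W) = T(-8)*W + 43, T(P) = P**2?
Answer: -4781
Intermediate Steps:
O(m, W) = 43 + 64*W (O(m, W) = (-8)**2*W + 43 = 64*W + 43 = 43 + 64*W)
50*(-9) - O(-24, -1*(-67)) = 50*(-9) - (43 + 64*(-1*(-67))) = -450 - (43 + 64*67) = -450 - (43 + 4288) = -450 - 1*4331 = -450 - 4331 = -4781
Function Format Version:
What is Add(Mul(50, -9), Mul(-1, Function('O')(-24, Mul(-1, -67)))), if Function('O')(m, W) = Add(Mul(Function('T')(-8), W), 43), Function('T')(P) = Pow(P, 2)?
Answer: -4781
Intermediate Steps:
Function('O')(m, W) = Add(43, Mul(64, W)) (Function('O')(m, W) = Add(Mul(Pow(-8, 2), W), 43) = Add(Mul(64, W), 43) = Add(43, Mul(64, W)))
Add(Mul(50, -9), Mul(-1, Function('O')(-24, Mul(-1, -67)))) = Add(Mul(50, -9), Mul(-1, Add(43, Mul(64, Mul(-1, -67))))) = Add(-450, Mul(-1, Add(43, Mul(64, 67)))) = Add(-450, Mul(-1, Add(43, 4288))) = Add(-450, Mul(-1, 4331)) = Add(-450, -4331) = -4781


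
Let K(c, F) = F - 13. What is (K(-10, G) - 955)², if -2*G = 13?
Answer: 3798601/4 ≈ 9.4965e+5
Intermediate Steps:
G = -13/2 (G = -½*13 = -13/2 ≈ -6.5000)
K(c, F) = -13 + F
(K(-10, G) - 955)² = ((-13 - 13/2) - 955)² = (-39/2 - 955)² = (-1949/2)² = 3798601/4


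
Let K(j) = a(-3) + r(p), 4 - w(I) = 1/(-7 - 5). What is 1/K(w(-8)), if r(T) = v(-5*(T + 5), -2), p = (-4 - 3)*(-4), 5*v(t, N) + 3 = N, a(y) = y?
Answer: -1/4 ≈ -0.25000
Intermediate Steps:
v(t, N) = -3/5 + N/5
w(I) = 49/12 (w(I) = 4 - 1/(-7 - 5) = 4 - 1/(-12) = 4 - 1*(-1/12) = 4 + 1/12 = 49/12)
p = 28 (p = -7*(-4) = 28)
r(T) = -1 (r(T) = -3/5 + (1/5)*(-2) = -3/5 - 2/5 = -1)
K(j) = -4 (K(j) = -3 - 1 = -4)
1/K(w(-8)) = 1/(-4) = -1/4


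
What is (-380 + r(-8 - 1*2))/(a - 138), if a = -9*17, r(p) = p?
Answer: 130/97 ≈ 1.3402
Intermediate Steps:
a = -153
(-380 + r(-8 - 1*2))/(a - 138) = (-380 + (-8 - 1*2))/(-153 - 138) = (-380 + (-8 - 2))/(-291) = (-380 - 10)*(-1/291) = -390*(-1/291) = 130/97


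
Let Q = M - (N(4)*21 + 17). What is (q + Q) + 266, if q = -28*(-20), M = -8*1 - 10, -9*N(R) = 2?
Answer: 2387/3 ≈ 795.67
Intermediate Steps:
N(R) = -2/9 (N(R) = -1/9*2 = -2/9)
M = -18 (M = -8 - 10 = -18)
q = 560
Q = -91/3 (Q = -18 - (-2/9*21 + 17) = -18 - (-14/3 + 17) = -18 - 1*37/3 = -18 - 37/3 = -91/3 ≈ -30.333)
(q + Q) + 266 = (560 - 91/3) + 266 = 1589/3 + 266 = 2387/3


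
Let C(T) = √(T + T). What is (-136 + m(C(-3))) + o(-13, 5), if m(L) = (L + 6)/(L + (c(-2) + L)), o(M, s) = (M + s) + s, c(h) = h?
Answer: -139 - I*√6/2 ≈ -139.0 - 1.2247*I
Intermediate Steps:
C(T) = √2*√T (C(T) = √(2*T) = √2*√T)
o(M, s) = M + 2*s
m(L) = (6 + L)/(-2 + 2*L) (m(L) = (L + 6)/(L + (-2 + L)) = (6 + L)/(-2 + 2*L))
(-136 + m(C(-3))) + o(-13, 5) = (-136 + (6 + √2*√(-3))/(2*(-1 + √2*√(-3)))) + (-13 + 2*5) = (-136 + (6 + √2*(I*√3))/(2*(-1 + √2*(I*√3)))) + (-13 + 10) = (-136 + (6 + I*√6)/(2*(-1 + I*√6))) - 3 = -139 + (6 + I*√6)/(2*(-1 + I*√6))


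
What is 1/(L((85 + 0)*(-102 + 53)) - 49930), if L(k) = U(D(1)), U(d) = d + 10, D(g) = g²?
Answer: -1/49919 ≈ -2.0032e-5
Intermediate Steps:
U(d) = 10 + d
L(k) = 11 (L(k) = 10 + 1² = 10 + 1 = 11)
1/(L((85 + 0)*(-102 + 53)) - 49930) = 1/(11 - 49930) = 1/(-49919) = -1/49919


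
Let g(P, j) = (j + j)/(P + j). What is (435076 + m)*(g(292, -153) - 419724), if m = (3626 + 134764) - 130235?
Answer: -25858957294602/139 ≈ -1.8604e+11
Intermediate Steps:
m = 8155 (m = 138390 - 130235 = 8155)
g(P, j) = 2*j/(P + j) (g(P, j) = (2*j)/(P + j) = 2*j/(P + j))
(435076 + m)*(g(292, -153) - 419724) = (435076 + 8155)*(2*(-153)/(292 - 153) - 419724) = 443231*(2*(-153)/139 - 419724) = 443231*(2*(-153)*(1/139) - 419724) = 443231*(-306/139 - 419724) = 443231*(-58341942/139) = -25858957294602/139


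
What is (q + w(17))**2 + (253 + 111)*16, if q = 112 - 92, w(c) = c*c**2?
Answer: 24340313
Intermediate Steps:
w(c) = c**3
q = 20
(q + w(17))**2 + (253 + 111)*16 = (20 + 17**3)**2 + (253 + 111)*16 = (20 + 4913)**2 + 364*16 = 4933**2 + 5824 = 24334489 + 5824 = 24340313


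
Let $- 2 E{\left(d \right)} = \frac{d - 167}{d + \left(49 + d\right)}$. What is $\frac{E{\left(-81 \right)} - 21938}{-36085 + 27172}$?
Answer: $\frac{2479118}{1007169} \approx 2.4615$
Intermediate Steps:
$E{\left(d \right)} = - \frac{-167 + d}{2 \left(49 + 2 d\right)}$ ($E{\left(d \right)} = - \frac{\left(d - 167\right) \frac{1}{d + \left(49 + d\right)}}{2} = - \frac{\left(-167 + d\right) \frac{1}{49 + 2 d}}{2} = - \frac{\frac{1}{49 + 2 d} \left(-167 + d\right)}{2} = - \frac{-167 + d}{2 \left(49 + 2 d\right)}$)
$\frac{E{\left(-81 \right)} - 21938}{-36085 + 27172} = \frac{\frac{167 - -81}{2 \left(49 + 2 \left(-81\right)\right)} - 21938}{-36085 + 27172} = \frac{\frac{167 + 81}{2 \left(49 - 162\right)} - 21938}{-8913} = \left(\frac{1}{2} \frac{1}{-113} \cdot 248 - 21938\right) \left(- \frac{1}{8913}\right) = \left(\frac{1}{2} \left(- \frac{1}{113}\right) 248 - 21938\right) \left(- \frac{1}{8913}\right) = \left(- \frac{124}{113} - 21938\right) \left(- \frac{1}{8913}\right) = \left(- \frac{2479118}{113}\right) \left(- \frac{1}{8913}\right) = \frac{2479118}{1007169}$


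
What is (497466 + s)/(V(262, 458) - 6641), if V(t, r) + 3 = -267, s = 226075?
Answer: -723541/6911 ≈ -104.69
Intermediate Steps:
V(t, r) = -270 (V(t, r) = -3 - 267 = -270)
(497466 + s)/(V(262, 458) - 6641) = (497466 + 226075)/(-270 - 6641) = 723541/(-6911) = 723541*(-1/6911) = -723541/6911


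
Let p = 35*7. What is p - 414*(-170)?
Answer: 70625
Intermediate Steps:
p = 245
p - 414*(-170) = 245 - 414*(-170) = 245 + 70380 = 70625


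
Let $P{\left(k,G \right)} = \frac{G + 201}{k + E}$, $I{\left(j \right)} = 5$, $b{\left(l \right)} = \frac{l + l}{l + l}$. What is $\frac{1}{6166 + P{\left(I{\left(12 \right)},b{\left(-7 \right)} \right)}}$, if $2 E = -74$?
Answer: $\frac{16}{98555} \approx 0.00016235$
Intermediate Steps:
$b{\left(l \right)} = 1$ ($b{\left(l \right)} = \frac{2 l}{2 l} = 2 l \frac{1}{2 l} = 1$)
$E = -37$ ($E = \frac{1}{2} \left(-74\right) = -37$)
$P{\left(k,G \right)} = \frac{201 + G}{-37 + k}$ ($P{\left(k,G \right)} = \frac{G + 201}{k - 37} = \frac{201 + G}{-37 + k}$)
$\frac{1}{6166 + P{\left(I{\left(12 \right)},b{\left(-7 \right)} \right)}} = \frac{1}{6166 + \frac{201 + 1}{-37 + 5}} = \frac{1}{6166 + \frac{1}{-32} \cdot 202} = \frac{1}{6166 - \frac{101}{16}} = \frac{1}{\frac{98555}{16}} = \frac{16}{98555}$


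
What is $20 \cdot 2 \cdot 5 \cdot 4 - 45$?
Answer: $755$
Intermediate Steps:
$20 \cdot 2 \cdot 5 \cdot 4 - 45 = 20 \cdot 10 \cdot 4 - 45 = 20 \cdot 40 - 45 = 800 - 45 = 755$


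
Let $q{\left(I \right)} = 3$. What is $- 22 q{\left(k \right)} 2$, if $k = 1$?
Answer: $-132$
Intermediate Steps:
$- 22 q{\left(k \right)} 2 = \left(-22\right) 3 \cdot 2 = \left(-66\right) 2 = -132$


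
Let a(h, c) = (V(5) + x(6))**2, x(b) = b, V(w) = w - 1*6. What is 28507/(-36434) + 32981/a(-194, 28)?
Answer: 1200917079/910850 ≈ 1318.5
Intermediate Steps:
V(w) = -6 + w (V(w) = w - 6 = -6 + w)
a(h, c) = 25 (a(h, c) = ((-6 + 5) + 6)**2 = (-1 + 6)**2 = 5**2 = 25)
28507/(-36434) + 32981/a(-194, 28) = 28507/(-36434) + 32981/25 = 28507*(-1/36434) + 32981*(1/25) = -28507/36434 + 32981/25 = 1200917079/910850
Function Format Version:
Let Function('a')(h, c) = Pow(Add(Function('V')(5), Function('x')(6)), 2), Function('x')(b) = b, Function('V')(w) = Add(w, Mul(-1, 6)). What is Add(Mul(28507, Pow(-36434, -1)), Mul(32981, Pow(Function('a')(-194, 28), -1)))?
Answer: Rational(1200917079, 910850) ≈ 1318.5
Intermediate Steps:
Function('V')(w) = Add(-6, w) (Function('V')(w) = Add(w, -6) = Add(-6, w))
Function('a')(h, c) = 25 (Function('a')(h, c) = Pow(Add(Add(-6, 5), 6), 2) = Pow(Add(-1, 6), 2) = Pow(5, 2) = 25)
Add(Mul(28507, Pow(-36434, -1)), Mul(32981, Pow(Function('a')(-194, 28), -1))) = Add(Mul(28507, Pow(-36434, -1)), Mul(32981, Pow(25, -1))) = Add(Mul(28507, Rational(-1, 36434)), Mul(32981, Rational(1, 25))) = Add(Rational(-28507, 36434), Rational(32981, 25)) = Rational(1200917079, 910850)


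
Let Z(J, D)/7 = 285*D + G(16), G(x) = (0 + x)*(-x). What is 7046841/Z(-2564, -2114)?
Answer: -7046841/4219222 ≈ -1.6702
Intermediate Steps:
G(x) = -x² (G(x) = x*(-x) = -x²)
Z(J, D) = -1792 + 1995*D (Z(J, D) = 7*(285*D - 1*16²) = 7*(285*D - 1*256) = 7*(285*D - 256) = 7*(-256 + 285*D) = -1792 + 1995*D)
7046841/Z(-2564, -2114) = 7046841/(-1792 + 1995*(-2114)) = 7046841/(-1792 - 4217430) = 7046841/(-4219222) = 7046841*(-1/4219222) = -7046841/4219222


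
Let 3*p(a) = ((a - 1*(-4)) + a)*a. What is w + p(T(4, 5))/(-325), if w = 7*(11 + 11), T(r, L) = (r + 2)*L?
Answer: 9882/65 ≈ 152.03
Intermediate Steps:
T(r, L) = L*(2 + r) (T(r, L) = (2 + r)*L = L*(2 + r))
p(a) = a*(4 + 2*a)/3 (p(a) = (((a - 1*(-4)) + a)*a)/3 = (((a + 4) + a)*a)/3 = (((4 + a) + a)*a)/3 = ((4 + 2*a)*a)/3 = (a*(4 + 2*a))/3 = a*(4 + 2*a)/3)
w = 154 (w = 7*22 = 154)
w + p(T(4, 5))/(-325) = 154 + (2*(5*(2 + 4))*(2 + 5*(2 + 4))/3)/(-325) = 154 - 2*5*6*(2 + 5*6)/975 = 154 - 2*30*(2 + 30)/975 = 154 - 2*30*32/975 = 154 - 1/325*640 = 154 - 128/65 = 9882/65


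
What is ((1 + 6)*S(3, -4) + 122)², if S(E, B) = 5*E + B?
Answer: 39601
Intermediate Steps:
S(E, B) = B + 5*E
((1 + 6)*S(3, -4) + 122)² = ((1 + 6)*(-4 + 5*3) + 122)² = (7*(-4 + 15) + 122)² = (7*11 + 122)² = (77 + 122)² = 199² = 39601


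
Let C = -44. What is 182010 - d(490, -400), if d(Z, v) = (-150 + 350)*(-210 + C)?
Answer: 232810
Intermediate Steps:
d(Z, v) = -50800 (d(Z, v) = (-150 + 350)*(-210 - 44) = 200*(-254) = -50800)
182010 - d(490, -400) = 182010 - 1*(-50800) = 182010 + 50800 = 232810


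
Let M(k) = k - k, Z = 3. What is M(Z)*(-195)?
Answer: 0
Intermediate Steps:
M(k) = 0
M(Z)*(-195) = 0*(-195) = 0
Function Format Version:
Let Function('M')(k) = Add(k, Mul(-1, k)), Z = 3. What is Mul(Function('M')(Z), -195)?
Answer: 0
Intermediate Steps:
Function('M')(k) = 0
Mul(Function('M')(Z), -195) = Mul(0, -195) = 0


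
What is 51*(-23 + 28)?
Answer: 255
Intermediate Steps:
51*(-23 + 28) = 51*5 = 255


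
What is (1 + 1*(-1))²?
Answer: 0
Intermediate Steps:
(1 + 1*(-1))² = (1 - 1)² = 0² = 0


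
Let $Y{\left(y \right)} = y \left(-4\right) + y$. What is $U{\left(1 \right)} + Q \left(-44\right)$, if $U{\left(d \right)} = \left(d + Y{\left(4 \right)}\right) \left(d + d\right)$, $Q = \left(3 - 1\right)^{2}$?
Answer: $-198$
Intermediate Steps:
$Q = 4$ ($Q = 2^{2} = 4$)
$Y{\left(y \right)} = - 3 y$ ($Y{\left(y \right)} = - 4 y + y = - 3 y$)
$U{\left(d \right)} = 2 d \left(-12 + d\right)$ ($U{\left(d \right)} = \left(d - 12\right) \left(d + d\right) = \left(d - 12\right) 2 d = \left(-12 + d\right) 2 d = 2 d \left(-12 + d\right)$)
$U{\left(1 \right)} + Q \left(-44\right) = 2 \cdot 1 \left(-12 + 1\right) + 4 \left(-44\right) = 2 \cdot 1 \left(-11\right) - 176 = -22 - 176 = -198$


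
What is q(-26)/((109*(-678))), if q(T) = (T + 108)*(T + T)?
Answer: 2132/36951 ≈ 0.057698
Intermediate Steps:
q(T) = 2*T*(108 + T) (q(T) = (108 + T)*(2*T) = 2*T*(108 + T))
q(-26)/((109*(-678))) = (2*(-26)*(108 - 26))/((109*(-678))) = (2*(-26)*82)/(-73902) = -4264*(-1/73902) = 2132/36951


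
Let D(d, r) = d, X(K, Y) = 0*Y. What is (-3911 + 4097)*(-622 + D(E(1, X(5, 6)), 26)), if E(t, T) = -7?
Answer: -116994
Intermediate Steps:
X(K, Y) = 0
(-3911 + 4097)*(-622 + D(E(1, X(5, 6)), 26)) = (-3911 + 4097)*(-622 - 7) = 186*(-629) = -116994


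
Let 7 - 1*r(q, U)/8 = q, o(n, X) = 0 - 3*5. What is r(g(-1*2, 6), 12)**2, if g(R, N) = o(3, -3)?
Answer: 30976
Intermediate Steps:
o(n, X) = -15 (o(n, X) = 0 - 15 = -15)
g(R, N) = -15
r(q, U) = 56 - 8*q
r(g(-1*2, 6), 12)**2 = (56 - 8*(-15))**2 = (56 + 120)**2 = 176**2 = 30976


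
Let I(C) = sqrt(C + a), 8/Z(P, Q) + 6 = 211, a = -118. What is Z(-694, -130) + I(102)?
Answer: 8/205 + 4*I ≈ 0.039024 + 4.0*I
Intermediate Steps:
Z(P, Q) = 8/205 (Z(P, Q) = 8/(-6 + 211) = 8/205)
I(C) = sqrt(-118 + C) (I(C) = sqrt(C - 118) = sqrt(-118 + C))
Z(-694, -130) + I(102) = 8/205 + sqrt(-118 + 102) = 8/205 + sqrt(-16) = 8/205 + 4*I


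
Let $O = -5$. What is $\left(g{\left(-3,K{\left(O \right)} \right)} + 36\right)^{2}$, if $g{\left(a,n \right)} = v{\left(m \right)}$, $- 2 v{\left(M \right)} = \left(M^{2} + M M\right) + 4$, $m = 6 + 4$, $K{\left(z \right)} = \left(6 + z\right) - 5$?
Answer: $4356$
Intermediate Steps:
$K{\left(z \right)} = 1 + z$
$m = 10$
$v{\left(M \right)} = -2 - M^{2}$ ($v{\left(M \right)} = - \frac{\left(M^{2} + M M\right) + 4}{2} = - \frac{\left(M^{2} + M^{2}\right) + 4}{2} = - \frac{2 M^{2} + 4}{2} = - \frac{4 + 2 M^{2}}{2} = -2 - M^{2}$)
$g{\left(a,n \right)} = -102$ ($g{\left(a,n \right)} = -2 - 10^{2} = -2 - 100 = -102$)
$\left(g{\left(-3,K{\left(O \right)} \right)} + 36\right)^{2} = \left(-102 + 36\right)^{2} = \left(-66\right)^{2} = 4356$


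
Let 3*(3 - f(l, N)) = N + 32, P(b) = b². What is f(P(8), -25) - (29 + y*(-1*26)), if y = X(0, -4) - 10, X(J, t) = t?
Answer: -1177/3 ≈ -392.33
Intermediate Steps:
f(l, N) = -23/3 - N/3 (f(l, N) = 3 - (N + 32)/3 = 3 - (32 + N)/3 = 3 + (-32/3 - N/3) = -23/3 - N/3)
y = -14 (y = -4 - 10 = -14)
f(P(8), -25) - (29 + y*(-1*26)) = (-23/3 - ⅓*(-25)) - (29 - (-14)*26) = (-23/3 + 25/3) - (29 - 14*(-26)) = ⅔ - (29 + 364) = ⅔ - 1*393 = ⅔ - 393 = -1177/3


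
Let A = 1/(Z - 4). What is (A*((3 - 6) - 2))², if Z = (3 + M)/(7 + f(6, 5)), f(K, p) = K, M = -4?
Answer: 4225/2809 ≈ 1.5041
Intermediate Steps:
Z = -1/13 (Z = (3 - 4)/(7 + 6) = -1/13 ≈ -0.076923)
A = -13/53 (A = 1/(-1/13 - 4) = 1/(-53/13) = -13/53 ≈ -0.24528)
(A*((3 - 6) - 2))² = (-13*((3 - 6) - 2)/53)² = (-13*(-3 - 2)/53)² = (-13/53*(-5))² = (65/53)² = 4225/2809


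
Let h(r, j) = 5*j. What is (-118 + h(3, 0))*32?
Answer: -3776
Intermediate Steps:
(-118 + h(3, 0))*32 = (-118 + 5*0)*32 = (-118 + 0)*32 = -118*32 = -3776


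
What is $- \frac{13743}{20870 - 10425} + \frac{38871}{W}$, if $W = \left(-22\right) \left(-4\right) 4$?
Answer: $\frac{401170059}{3676640} \approx 109.11$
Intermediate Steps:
$W = 352$ ($W = 88 \cdot 4 = 352$)
$- \frac{13743}{20870 - 10425} + \frac{38871}{W} = - \frac{13743}{20870 - 10425} + \frac{38871}{352} = - \frac{13743}{10445} + 38871 \cdot \frac{1}{352} = \left(-13743\right) \frac{1}{10445} + \frac{38871}{352} = - \frac{13743}{10445} + \frac{38871}{352} = \frac{401170059}{3676640}$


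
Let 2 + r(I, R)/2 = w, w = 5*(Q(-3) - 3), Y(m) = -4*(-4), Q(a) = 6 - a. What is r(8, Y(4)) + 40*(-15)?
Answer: -544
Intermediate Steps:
Y(m) = 16
w = 30 (w = 5*((6 - 1*(-3)) - 3) = 5*((6 + 3) - 3) = 5*(9 - 3) = 5*6 = 30)
r(I, R) = 56 (r(I, R) = -4 + 2*30 = -4 + 60 = 56)
r(8, Y(4)) + 40*(-15) = 56 + 40*(-15) = 56 - 600 = -544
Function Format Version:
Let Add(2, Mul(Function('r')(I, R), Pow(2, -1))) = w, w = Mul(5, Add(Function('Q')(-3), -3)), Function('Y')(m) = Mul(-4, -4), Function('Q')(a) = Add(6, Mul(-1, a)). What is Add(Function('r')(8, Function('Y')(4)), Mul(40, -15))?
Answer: -544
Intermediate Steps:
Function('Y')(m) = 16
w = 30 (w = Mul(5, Add(Add(6, Mul(-1, -3)), -3)) = Mul(5, Add(Add(6, 3), -3)) = Mul(5, Add(9, -3)) = Mul(5, 6) = 30)
Function('r')(I, R) = 56 (Function('r')(I, R) = Add(-4, Mul(2, 30)) = Add(-4, 60) = 56)
Add(Function('r')(8, Function('Y')(4)), Mul(40, -15)) = Add(56, Mul(40, -15)) = Add(56, -600) = -544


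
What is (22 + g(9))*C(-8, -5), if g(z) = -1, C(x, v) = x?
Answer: -168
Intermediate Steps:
(22 + g(9))*C(-8, -5) = (22 - 1)*(-8) = 21*(-8) = -168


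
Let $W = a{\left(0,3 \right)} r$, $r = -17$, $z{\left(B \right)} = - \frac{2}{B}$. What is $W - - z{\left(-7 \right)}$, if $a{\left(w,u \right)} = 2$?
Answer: $- \frac{236}{7} \approx -33.714$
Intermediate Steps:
$W = -34$ ($W = 2 \left(-17\right) = -34$)
$W - - z{\left(-7 \right)} = -34 - - \frac{-2}{-7} = -34 - - \frac{\left(-2\right) \left(-1\right)}{7} = -34 - \left(-1\right) \frac{2}{7} = -34 - - \frac{2}{7} = -34 + \frac{2}{7} = - \frac{236}{7}$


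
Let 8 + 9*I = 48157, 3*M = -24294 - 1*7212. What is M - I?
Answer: -142667/9 ≈ -15852.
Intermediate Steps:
M = -10502 (M = (-24294 - 1*7212)/3 = (-24294 - 7212)/3 = (1/3)*(-31506) = -10502)
I = 48149/9 (I = -8/9 + (1/9)*48157 = -8/9 + 48157/9 = 48149/9 ≈ 5349.9)
M - I = -10502 - 1*48149/9 = -10502 - 48149/9 = -142667/9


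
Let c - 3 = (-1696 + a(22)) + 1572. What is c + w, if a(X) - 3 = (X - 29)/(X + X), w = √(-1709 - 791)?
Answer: -5199/44 + 50*I ≈ -118.16 + 50.0*I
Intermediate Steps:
w = 50*I (w = √(-2500) = 50*I ≈ 50.0*I)
a(X) = 3 + (-29 + X)/(2*X) (a(X) = 3 + (X - 29)/(X + X) = 3 + (-29 + X)/((2*X)) = 3 + (-29 + X)*(1/(2*X)) = 3 + (-29 + X)/(2*X))
c = -5199/44 (c = 3 + ((-1696 + (½)*(-29 + 7*22)/22) + 1572) = 3 + ((-1696 + (½)*(1/22)*(-29 + 154)) + 1572) = 3 + ((-1696 + (½)*(1/22)*125) + 1572) = 3 + ((-1696 + 125/44) + 1572) = 3 + (-74499/44 + 1572) = 3 - 5331/44 = -5199/44 ≈ -118.16)
c + w = -5199/44 + 50*I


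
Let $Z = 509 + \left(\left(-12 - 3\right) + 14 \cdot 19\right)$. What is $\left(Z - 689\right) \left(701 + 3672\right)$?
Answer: $310483$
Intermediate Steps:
$Z = 760$ ($Z = 509 + \left(-15 + 266\right) = 509 + 251 = 760$)
$\left(Z - 689\right) \left(701 + 3672\right) = \left(760 - 689\right) \left(701 + 3672\right) = 71 \cdot 4373 = 310483$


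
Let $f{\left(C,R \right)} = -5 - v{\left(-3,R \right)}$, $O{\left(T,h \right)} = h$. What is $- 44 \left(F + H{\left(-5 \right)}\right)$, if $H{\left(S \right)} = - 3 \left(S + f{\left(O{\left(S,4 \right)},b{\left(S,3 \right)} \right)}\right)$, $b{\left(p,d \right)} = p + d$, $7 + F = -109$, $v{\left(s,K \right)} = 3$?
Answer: $3388$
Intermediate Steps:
$F = -116$ ($F = -7 - 109 = -116$)
$b{\left(p,d \right)} = d + p$
$f{\left(C,R \right)} = -8$ ($f{\left(C,R \right)} = -5 - 3 = -8$)
$H{\left(S \right)} = 24 - 3 S$ ($H{\left(S \right)} = - 3 \left(S - 8\right) = - 3 \left(-8 + S\right) = 24 - 3 S$)
$- 44 \left(F + H{\left(-5 \right)}\right) = - 44 \left(-116 + \left(24 - -15\right)\right) = - 44 \left(-116 + \left(24 + 15\right)\right) = - 44 \left(-116 + 39\right) = \left(-44\right) \left(-77\right) = 3388$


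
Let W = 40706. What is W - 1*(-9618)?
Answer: 50324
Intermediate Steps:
W - 1*(-9618) = 40706 - 1*(-9618) = 40706 + 9618 = 50324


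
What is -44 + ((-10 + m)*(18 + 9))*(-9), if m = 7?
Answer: 685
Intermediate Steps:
-44 + ((-10 + m)*(18 + 9))*(-9) = -44 + ((-10 + 7)*(18 + 9))*(-9) = -44 - 3*27*(-9) = -44 - 81*(-9) = -44 + 729 = 685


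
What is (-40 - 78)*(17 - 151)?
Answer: 15812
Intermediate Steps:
(-40 - 78)*(17 - 151) = -118*(-134) = 15812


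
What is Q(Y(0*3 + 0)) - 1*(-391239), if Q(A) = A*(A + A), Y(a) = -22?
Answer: 392207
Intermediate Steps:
Q(A) = 2*A² (Q(A) = A*(2*A) = 2*A²)
Q(Y(0*3 + 0)) - 1*(-391239) = 2*(-22)² - 1*(-391239) = 2*484 + 391239 = 968 + 391239 = 392207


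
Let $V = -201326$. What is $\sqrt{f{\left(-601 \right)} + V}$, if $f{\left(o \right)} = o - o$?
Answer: $i \sqrt{201326} \approx 448.69 i$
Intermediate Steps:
$f{\left(o \right)} = 0$
$\sqrt{f{\left(-601 \right)} + V} = \sqrt{0 - 201326} = \sqrt{-201326} = i \sqrt{201326}$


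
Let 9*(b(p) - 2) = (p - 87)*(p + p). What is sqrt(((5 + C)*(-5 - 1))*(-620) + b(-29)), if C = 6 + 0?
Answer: sqrt(375026)/3 ≈ 204.13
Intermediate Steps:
C = 6
b(p) = 2 + 2*p*(-87 + p)/9 (b(p) = 2 + ((p - 87)*(p + p))/9 = 2 + ((-87 + p)*(2*p))/9 = 2 + (2*p*(-87 + p))/9 = 2 + 2*p*(-87 + p)/9)
sqrt(((5 + C)*(-5 - 1))*(-620) + b(-29)) = sqrt(((5 + 6)*(-5 - 1))*(-620) + (2 - 58/3*(-29) + (2/9)*(-29)**2)) = sqrt((11*(-6))*(-620) + (2 + 1682/3 + (2/9)*841)) = sqrt(-66*(-620) + (2 + 1682/3 + 1682/9)) = sqrt(40920 + 6746/9) = sqrt(375026/9) = sqrt(375026)/3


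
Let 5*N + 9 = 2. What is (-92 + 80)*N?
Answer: 84/5 ≈ 16.800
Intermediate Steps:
N = -7/5 (N = -9/5 + (⅕)*2 = -9/5 + ⅖ = -7/5 ≈ -1.4000)
(-92 + 80)*N = (-92 + 80)*(-7/5) = -12*(-7/5) = 84/5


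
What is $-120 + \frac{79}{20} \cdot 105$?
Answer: $\frac{1179}{4} \approx 294.75$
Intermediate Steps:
$-120 + \frac{79}{20} \cdot 105 = -120 + \frac{1659}{4} = \frac{1179}{4}$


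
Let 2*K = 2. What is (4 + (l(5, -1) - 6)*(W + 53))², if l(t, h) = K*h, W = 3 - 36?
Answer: 18496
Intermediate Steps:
K = 1 (K = (½)*2 = 1)
W = -33
l(t, h) = h (l(t, h) = 1*h = h)
(4 + (l(5, -1) - 6)*(W + 53))² = (4 + (-1 - 6)*(-33 + 53))² = (4 - 7*20)² = (4 - 140)² = (-136)² = 18496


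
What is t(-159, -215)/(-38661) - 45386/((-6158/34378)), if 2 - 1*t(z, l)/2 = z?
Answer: 4308712824308/17005317 ≈ 2.5337e+5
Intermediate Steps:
t(z, l) = 4 - 2*z
t(-159, -215)/(-38661) - 45386/((-6158/34378)) = (4 - 2*(-159))/(-38661) - 45386/((-6158/34378)) = (4 + 318)*(-1/38661) - 45386/((-6158*1/34378)) = 322*(-1/38661) - 45386/(-3079/17189) = -46/5523 - 45386*(-17189/3079) = -46/5523 + 780139954/3079 = 4308712824308/17005317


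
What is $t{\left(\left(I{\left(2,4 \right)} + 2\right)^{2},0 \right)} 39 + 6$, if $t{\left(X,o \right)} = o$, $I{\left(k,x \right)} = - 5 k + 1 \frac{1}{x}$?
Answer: $6$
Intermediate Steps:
$I{\left(k,x \right)} = \frac{1}{x} - 5 k$ ($I{\left(k,x \right)} = - 5 k + \frac{1}{x} = \frac{1}{x} - 5 k$)
$t{\left(\left(I{\left(2,4 \right)} + 2\right)^{2},0 \right)} 39 + 6 = 0 \cdot 39 + 6 = 0 + 6 = 6$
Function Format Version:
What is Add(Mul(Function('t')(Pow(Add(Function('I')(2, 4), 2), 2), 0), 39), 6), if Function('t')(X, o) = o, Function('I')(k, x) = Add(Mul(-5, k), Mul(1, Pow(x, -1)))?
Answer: 6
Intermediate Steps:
Function('I')(k, x) = Add(Pow(x, -1), Mul(-5, k)) (Function('I')(k, x) = Add(Mul(-5, k), Pow(x, -1)) = Add(Pow(x, -1), Mul(-5, k)))
Add(Mul(Function('t')(Pow(Add(Function('I')(2, 4), 2), 2), 0), 39), 6) = Add(Mul(0, 39), 6) = Add(0, 6) = 6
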